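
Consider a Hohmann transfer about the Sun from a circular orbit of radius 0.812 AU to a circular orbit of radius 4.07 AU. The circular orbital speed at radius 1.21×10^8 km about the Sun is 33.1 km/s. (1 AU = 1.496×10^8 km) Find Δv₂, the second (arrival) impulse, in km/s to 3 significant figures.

From the circular-orbit relation v² = μ/r at r = 1.21×10^8 km: μ = v²r = (33.1)² × 1.21×10^8 = 1.32569×10^11 km³/s².
In km: r₁ = 0.812 × 1.496×10^8 = 1.214752×10^8 km; r₂ = 4.07 × 1.496×10^8 = 6.08872×10^8 km.
Transfer-ellipse semi-major axis a_t = (r₁ + r₂)/2 = (1.214752×10^8 + 6.08872×10^8)/2 = 3.651736×10^8 km.
Circular speed at r = 6.08872×10^8 km: v_c = √(μ/r) = 14.7556 km/s.
Vis-viva on the transfer ellipse at r = 6.08872×10^8 km gives v_t = √[μ(2/r − 1/a_t)] = 8.51044 km/s.
Δv₂ = |v_t − v_c| = |8.51044 − 14.7556| = 6.245 km/s.

Δv₂ = 6.25 km/s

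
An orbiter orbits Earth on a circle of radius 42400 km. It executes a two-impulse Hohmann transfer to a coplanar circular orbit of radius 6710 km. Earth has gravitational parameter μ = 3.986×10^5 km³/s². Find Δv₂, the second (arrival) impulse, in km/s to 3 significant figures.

Δv₂ = 2.42 km/s

The Hohmann ellipse has a_t = (r₁ + r₂)/2 = 24555 km.
On the circular orbit at r = 6710 km, v_c = √(μ/r) = 7.7074 km/s.
Transfer-orbit speed at the same r (vis-viva, a = a_t): v_t = √[μ(2/r − 1/a_t)] = 10.128 km/s.
Δv₂ = |v_t − v_c| = |10.128 − 7.7074| = 2.421 km/s.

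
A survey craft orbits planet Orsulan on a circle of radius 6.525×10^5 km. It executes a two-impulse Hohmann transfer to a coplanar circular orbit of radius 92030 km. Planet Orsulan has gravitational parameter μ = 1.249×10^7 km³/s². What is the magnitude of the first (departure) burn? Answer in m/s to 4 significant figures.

Δv₁ = 2200 m/s

The Hohmann ellipse has a_t = (r₁ + r₂)/2 = 3.72265×10^5 km.
On the circular orbit at r = 6.525×10^5 km, v_c = √(μ/r) = 4.375 km/s.
Transfer-orbit speed at the same r (vis-viva, a = a_t): v_t = √[μ(2/r − 1/a_t)] = 2.175 km/s.
Δv₁ = |v_t − v_c| = |2.175 − 4.375| = 2.200 km/s.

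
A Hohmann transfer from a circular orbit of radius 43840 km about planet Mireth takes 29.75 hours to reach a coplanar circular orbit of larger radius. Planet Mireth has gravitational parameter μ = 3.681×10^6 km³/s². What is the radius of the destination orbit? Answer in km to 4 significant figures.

Transfer time t = 29.75 hours = 1.071×10^5 s, and t = π√(a_t³/μ).
So a_t = (μ t²/π²)^(1/3) = (3.681×10^6 × (1.071×10^5)² / π²)^(1/3) = 1.6234×10^5 km.
Since a_t = (r₁ + r₂)/2, r₂ = 2a_t − r₁ = 2×1.6234×10^5 − 43840 = 2.8084×10^5 km.

r₂ = 2.808×10^5 km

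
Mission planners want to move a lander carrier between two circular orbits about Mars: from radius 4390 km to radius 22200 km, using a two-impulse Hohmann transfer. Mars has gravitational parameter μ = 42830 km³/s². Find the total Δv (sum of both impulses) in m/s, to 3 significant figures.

Δv = 1500 m/s

Transfer-ellipse semi-major axis a_t = (r₁ + r₂)/2 = (4390 + 22200)/2 = 13295 km.
At r₁ the circular-orbit speed is v₁ = √(μ/r₁) = 3.12350 km/s.
Transfer-orbit speed at r₁ (vis-viva equation): v_p = √[μ(2/r₁ − 1/a_t)] = 4.03621 km/s.
First burn Δv₁ = |v_p − v₁| = 0.91271 km/s.
Circular speed at r₂: v₂ = √(μ/r₂) = 1.38898 km/s.
Transfer-orbit speed at r₂: v_a = √[μ(2/r₂ − 1/a_t)] = 0.798152 km/s.
Second burn Δv₂ = |v₂ − v_a| = 0.59083 km/s.
Δv = Δv₁ + Δv₂ = 0.91271 + 0.59083 = 1.504 km/s.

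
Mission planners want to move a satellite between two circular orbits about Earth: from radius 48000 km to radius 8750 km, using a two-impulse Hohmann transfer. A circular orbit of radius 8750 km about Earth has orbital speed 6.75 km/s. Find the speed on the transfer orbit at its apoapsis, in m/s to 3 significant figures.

From the circular-orbit relation v² = μ/r at r = 8750 km: μ = v²r = (6.75)² × 8750 = 3.98672×10^5 km³/s².
Semi-major axis of the transfer orbit: a_t = (48000 + 8750)/2 = 28375 km.
The apoapsis of the transfer ellipse is at r = 48000 km.
Vis-viva: v = √[μ(2/r − 1/a_t)] = √[3.98672×10^5 × (2/48000 − 1/28375)] = 1.600 km/s.

v = 1600 m/s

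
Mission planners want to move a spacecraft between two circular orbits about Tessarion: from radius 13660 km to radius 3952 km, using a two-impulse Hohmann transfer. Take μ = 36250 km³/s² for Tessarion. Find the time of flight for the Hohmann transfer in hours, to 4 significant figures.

t = 3.788 hours

Semi-major axis of the transfer orbit: a_t = (13660 + 3952)/2 = 8806 km.
By Kepler's third law the transfer-orbit period is T = 2π√(a_t³/μ), so t = T/2 = 13635.3 s.
Converting: 13635.3 s ÷ 3600 s/hour = 3.788 hours.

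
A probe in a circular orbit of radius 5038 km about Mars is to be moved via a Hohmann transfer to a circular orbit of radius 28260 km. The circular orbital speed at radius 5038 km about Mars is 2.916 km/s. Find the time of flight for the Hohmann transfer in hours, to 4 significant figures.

From the circular-orbit relation v² = μ/r at r = 5038 km: μ = v²r = (2.916)² × 5038 = 42838.4 km³/s².
The Hohmann ellipse has a_t = (r₁ + r₂)/2 = 16649 km.
Transfer time t = π√(a_t³/μ) = π√((16649)³ / 42838.4) = 32610 s.
Converting: 32610 s ÷ 3600 s/hour = 9.058 hours.

t = 9.058 hours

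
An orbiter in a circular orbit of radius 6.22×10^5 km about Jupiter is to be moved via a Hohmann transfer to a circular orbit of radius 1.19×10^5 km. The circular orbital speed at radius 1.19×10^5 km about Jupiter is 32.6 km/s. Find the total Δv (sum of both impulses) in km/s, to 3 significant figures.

From the circular-orbit relation v² = μ/r at r = 1.19×10^5 km: μ = v²r = (32.6)² × 1.19×10^5 = 1.26468×10^8 km³/s².
Transfer-ellipse semi-major axis a_t = (r₁ + r₂)/2 = (6.220×10^5 + 1.190×10^5)/2 = 3.705×10^5 km.
Circular speed at r₁: v₁ = √(μ/r₁) = √(1.26468×10^8/6.220×10^5) = 14.259 km/s.
Transfer-orbit speed at r₁ (vis-viva): v_a = √[μ(2/r₁ − 1/a_t)] = 8.0812 km/s.
First burn Δv₁ = |v_a − v₁| = 6.178 km/s.
At r₂, v₂ = √(μ/r₂) = 32.600 km/s.
Transfer-orbit speed at r₂: v_p = √[μ(2/r₂ − 1/a_t)] = 42.239 km/s.
Second burn Δv₂ = |v₂ − v_p| = 9.639 km/s.
Δv = Δv₁ + Δv₂ = 6.178 + 9.639 = 15.82 km/s.

Δv = 15.8 km/s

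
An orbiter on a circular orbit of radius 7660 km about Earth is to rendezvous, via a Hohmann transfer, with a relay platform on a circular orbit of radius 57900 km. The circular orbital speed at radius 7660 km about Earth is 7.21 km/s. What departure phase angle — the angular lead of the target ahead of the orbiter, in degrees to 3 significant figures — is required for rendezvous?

φ = 103°

From the circular-orbit relation v² = μ/r at r = 7660 km: μ = v²r = (7.21)² × 7660 = 3.98198×10^5 km³/s².
Semi-major axis of the transfer orbit: a_t = (7660 + 57900)/2 = 32780 km.
The half-period of the transfer ellipse is t = π√(a_t³/μ) = 29550 s.
The target's mean motion on its circular orbit is ω₂ = √(μ/r₂³) = 4.529×10^-5 rad/s.
Angle swept by the target during transfer: ω₂·t = 1.3383 rad = 76.68°.
The orbiter traverses 180° on the transfer ellipse, so the target must lead by 180° − 76.68° = 103°.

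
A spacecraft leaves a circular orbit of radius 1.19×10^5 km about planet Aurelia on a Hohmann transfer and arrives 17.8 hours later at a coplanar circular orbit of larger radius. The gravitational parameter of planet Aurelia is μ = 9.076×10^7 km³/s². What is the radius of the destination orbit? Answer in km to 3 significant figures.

r₂ = 5.52×10^5 km

Transfer time t = 17.8 hours = 64080 s, and t = π√(a_t³/μ).
So a_t = (μ t²/π²)^(1/3) = (9.076×10^7 × (64080)² / π²)^(1/3) = 3.3549×10^5 km.
Since a_t = (r₁ + r₂)/2, r₂ = 2a_t − r₁ = 2×3.3549×10^5 − 1.190×10^5 = 5.5198×10^5 km.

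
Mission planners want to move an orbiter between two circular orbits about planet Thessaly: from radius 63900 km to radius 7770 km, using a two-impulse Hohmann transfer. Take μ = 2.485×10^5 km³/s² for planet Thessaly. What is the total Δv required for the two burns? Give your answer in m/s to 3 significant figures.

The Hohmann ellipse has a_t = (r₁ + r₂)/2 = 35835 km.
Circular speed at r₁: v₁ = √(μ/r₁) = √(2.485×10^5/63900) = 1.97203 km/s.
On the transfer ellipse at r₁, vis-viva equation gives v_a = √[μ(2/r₁ − 1/a_t)] = 0.918268 km/s.
First burn Δv₁ = |v_a − v₁| = 1.0538 km/s.
At r₂, v₂ = √(μ/r₂) = 5.6553 km/s.
Transfer-orbit speed at r₂: v_p = √[μ(2/r₂ − 1/a_t)] = 7.5518 km/s.
Second burn Δv₂ = |v₂ − v_p| = 1.8965 km/s.
Δv = Δv₁ + Δv₂ = 1.0538 + 1.8965 = 2.950 km/s.

Δv = 2950 m/s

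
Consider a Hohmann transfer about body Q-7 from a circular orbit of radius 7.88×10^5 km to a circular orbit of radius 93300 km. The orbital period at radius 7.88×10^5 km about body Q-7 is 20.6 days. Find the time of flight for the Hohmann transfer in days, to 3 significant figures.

t = 4.31 days

From Kepler's third law T² = 4π²r³/μ at r = 7.88×10^5 km, T = 20.6 days = 20.6 × 86400 s = 1.77984×10^6 s: μ = 4π²r³/T² = 6.09785×10^6 km³/s².
The Hohmann ellipse has a_t = (r₁ + r₂)/2 = 4.4065×10^5 km.
By Kepler's third law the transfer-orbit period is T = 2π√(a_t³/μ), so t = T/2 = 3.721×10^5 s.
Converting: 3.721×10^5 s ÷ 86400 s/day = 4.31 days.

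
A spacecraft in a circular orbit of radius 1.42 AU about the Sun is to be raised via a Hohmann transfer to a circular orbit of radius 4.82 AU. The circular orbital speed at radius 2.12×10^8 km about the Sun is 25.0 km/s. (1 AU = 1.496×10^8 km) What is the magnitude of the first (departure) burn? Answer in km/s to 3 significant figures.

Δv₁ = 6.07 km/s

From the circular-orbit relation v² = μ/r at r = 2.12×10^8 km: μ = v²r = (25.0)² × 2.12×10^8 = 1.32500×10^11 km³/s².
In km: r₁ = 1.42 × 1.496×10^8 = 2.12432×10^8 km; r₂ = 4.82 × 1.496×10^8 = 7.21072×10^8 km.
The Hohmann ellipse has a_t = (r₁ + r₂)/2 = 4.66752×10^8 km.
Circular speed at r = 2.12432×10^8 km: v_c = √(μ/r) = 24.975 km/s.
Vis-viva on the transfer ellipse at r = 2.12432×10^8 km gives v_t = √[μ(2/r − 1/a_t)] = 31.042 km/s.
Δv₁ = |v_t − v_c| = |31.042 − 24.975| = 6.067 km/s.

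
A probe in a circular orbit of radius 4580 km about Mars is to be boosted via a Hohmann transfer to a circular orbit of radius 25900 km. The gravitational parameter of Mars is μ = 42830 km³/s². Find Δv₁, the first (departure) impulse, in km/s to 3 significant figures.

Semi-major axis of the transfer orbit: a_t = (4580 + 25900)/2 = 15240 km.
Circular speed at r = 4580 km: v_c = √(μ/r) = 3.05803 km/s.
Transfer-orbit speed at the same r (vis-viva, a = a_t): v_t = √[μ(2/r − 1/a_t)] = 3.98656 km/s.
Δv₁ = |v_t − v_c| = |3.98656 − 3.05803| = 0.9285 km/s.

Δv₁ = 0.929 km/s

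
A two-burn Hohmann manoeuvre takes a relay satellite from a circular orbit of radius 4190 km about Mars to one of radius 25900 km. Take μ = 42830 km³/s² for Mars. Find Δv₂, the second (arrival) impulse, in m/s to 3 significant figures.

Transfer-ellipse semi-major axis a_t = (r₁ + r₂)/2 = (4190 + 25900)/2 = 15045 km.
On the circular orbit at r = 25900 km, v_c = √(μ/r) = 1.28595 km/s.
Transfer-orbit speed at the same r (vis-viva, a = a_t): v_t = √[μ(2/r − 1/a_t)] = 0.678633 km/s.
Δv₂ = |v_t − v_c| = |0.678633 − 1.28595| = 0.6073 km/s.

Δv₂ = 607 m/s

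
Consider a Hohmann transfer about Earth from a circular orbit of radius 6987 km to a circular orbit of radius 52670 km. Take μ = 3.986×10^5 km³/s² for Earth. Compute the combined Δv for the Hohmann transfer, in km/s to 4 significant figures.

Δv = 3.903 km/s

The Hohmann ellipse has a_t = (r₁ + r₂)/2 = 29828.5 km.
At r₁ the circular-orbit speed is v₁ = √(μ/r₁) = 7.55307 km/s.
On the transfer ellipse at r₁, v² = μ(2/r − 1/a) gives v_p = √[μ(2/r₁ − 1/a_t)] = 10.0367 km/s.
First burn Δv₁ = |v_p − v₁| = 2.4836 km/s.
At r₂, v₂ = √(μ/r₂) = 2.7510 km/s.
Transfer-orbit speed at r₂: v_a = √[μ(2/r₂ − 1/a_t)] = 1.3314 km/s.
Second burn Δv₂ = |v₂ − v_a| = 1.4196 km/s.
Total Δv = Δv₁ + Δv₂ = 3.903 km/s.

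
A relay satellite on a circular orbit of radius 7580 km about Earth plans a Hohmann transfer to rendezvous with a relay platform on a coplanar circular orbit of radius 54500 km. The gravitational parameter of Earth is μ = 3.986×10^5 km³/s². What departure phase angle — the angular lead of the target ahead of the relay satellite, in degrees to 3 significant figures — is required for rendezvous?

φ = 103°

The Hohmann ellipse has a_t = (r₁ + r₂)/2 = 31040 km.
The half-period of the transfer ellipse is t = π√(a_t³/μ) = 27212 s.
The target's mean motion on its circular orbit is ω₂ = √(μ/r₂³) = 4.9622×10^-5 rad/s.
Angle swept by the target during transfer: ω₂·t = 1.3503 rad = 77.37°.
The relay satellite traverses 180° on the transfer ellipse, so the target must lead by 180° − 77.37° = 103°.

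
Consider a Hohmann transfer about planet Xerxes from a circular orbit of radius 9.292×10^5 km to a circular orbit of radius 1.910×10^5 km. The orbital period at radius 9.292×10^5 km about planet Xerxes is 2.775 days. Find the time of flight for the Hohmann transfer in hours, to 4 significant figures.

t = 15.58 hours

From Kepler's third law T² = 4π²r³/μ at r = 9.292×10^5 km, T = 2.775 days = 2.775 × 86400 s = 2.3976×10^5 s: μ = 4π²r³/T² = 5.50978×10^8 km³/s².
Transfer-ellipse semi-major axis a_t = (r₁ + r₂)/2 = (9.292×10^5 + 1.910×10^5)/2 = 5.601×10^5 km.
By Kepler's third law the transfer-orbit period is T = 2π√(a_t³/μ), so t = T/2 = 56100 s.
Converting: 56100 s ÷ 3600 s/hour = 15.58 hours.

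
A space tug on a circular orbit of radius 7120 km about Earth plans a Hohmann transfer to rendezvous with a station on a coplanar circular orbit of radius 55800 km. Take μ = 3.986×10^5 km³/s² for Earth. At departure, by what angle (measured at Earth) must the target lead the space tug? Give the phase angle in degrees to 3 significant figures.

Semi-major axis of the transfer orbit: a_t = (7120 + 55800)/2 = 31460 km.
Transfer time t = π√(a_t³/μ) = 27770 s.
Target angular speed ω₂ = √(μ/r₂³) = 4.790×10^-5 rad/s.
Angle swept by the target during transfer: ω₂·t = 1.330 rad = 76.20°.
Arrival is 180° from departure on the ellipse, so φ = 180° − 76.20° = 104°.

φ = 104°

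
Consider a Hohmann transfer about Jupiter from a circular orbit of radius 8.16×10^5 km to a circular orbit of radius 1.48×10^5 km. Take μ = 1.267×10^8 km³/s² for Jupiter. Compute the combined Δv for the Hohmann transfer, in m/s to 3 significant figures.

The Hohmann ellipse has a_t = (r₁ + r₂)/2 = 4.820×10^5 km.
Circular speed at r₁: v₁ = √(μ/r₁) = √(1.267×10^8/8.160×10^5) = 12.461 km/s.
On the transfer ellipse at r₁, vis-viva equation gives v_a = √[μ(2/r₁ − 1/a_t)] = 6.9048 km/s.
First burn Δv₁ = |v_a − v₁| = 5.556 km/s.
At r₂, v₂ = √(μ/r₂) = 29.259 km/s.
Transfer-orbit speed at r₂: v_p = √[μ(2/r₂ − 1/a_t)] = 38.070 km/s.
Second burn Δv₂ = |v₂ − v_p| = 8.811 km/s.
Δv = Δv₁ + Δv₂ = 5.556 + 8.811 = 14.37 km/s.

Δv = 14400 m/s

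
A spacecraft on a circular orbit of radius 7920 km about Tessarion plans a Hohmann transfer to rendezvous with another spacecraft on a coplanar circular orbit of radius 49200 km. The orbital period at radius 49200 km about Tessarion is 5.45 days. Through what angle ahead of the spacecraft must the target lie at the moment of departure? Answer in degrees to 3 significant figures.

φ = 100°

From Kepler's third law T² = 4π²r³/μ at r = 49200 km, T = 5.45 days = 5.45 × 86400 s = 4.7088×10^5 s: μ = 4π²r³/T² = 21204.8 km³/s².
Transfer-ellipse semi-major axis a_t = (r₁ + r₂)/2 = (7920 + 49200)/2 = 28560 km.
The half-period of the transfer ellipse is t = π√(a_t³/μ) = 1.0413×10^5 s.
Target angular speed ω₂ = √(μ/r₂³) = 1.3343×10^-5 rad/s.
Angle swept by the target during transfer: ω₂·t = 1.3894 rad = 79.61°.
Arrival is 180° from departure on the ellipse, so φ = 180° − 79.61° = 100°.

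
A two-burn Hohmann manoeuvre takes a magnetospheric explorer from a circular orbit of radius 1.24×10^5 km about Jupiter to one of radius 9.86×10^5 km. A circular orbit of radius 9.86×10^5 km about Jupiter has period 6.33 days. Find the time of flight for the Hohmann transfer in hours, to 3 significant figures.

From Kepler's third law T² = 4π²r³/μ at r = 9.86×10^5 km, T = 6.33 days = 6.33 × 86400 s = 5.46912×10^5 s: μ = 4π²r³/T² = 1.26519×10^8 km³/s².
Semi-major axis of the transfer orbit: a_t = (1.240×10^5 + 9.860×10^5)/2 = 5.550×10^5 km.
Half the transfer-orbit period gives t = π√(a_t³/μ) = 1.155×10^5 s.
Converting: 1.155×10^5 s ÷ 3600 s/hour = 32.1 hours.

t = 32.1 hours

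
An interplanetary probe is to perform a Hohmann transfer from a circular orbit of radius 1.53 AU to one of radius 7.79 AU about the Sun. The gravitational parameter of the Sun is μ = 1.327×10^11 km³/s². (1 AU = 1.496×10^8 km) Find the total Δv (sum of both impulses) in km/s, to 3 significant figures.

In km: r₁ = 1.53 × 1.496×10^8 = 2.28888×10^8 km; r₂ = 7.79 × 1.496×10^8 = 1.165384×10^9 km.
Transfer-ellipse semi-major axis a_t = (r₁ + r₂)/2 = (2.28888×10^8 + 1.165384×10^9)/2 = 6.97136×10^8 km.
Circular speed at r₁: v₁ = √(μ/r₁) = √(1.327×10^11/2.28888×10^8) = 24.078 km/s.
Transfer-orbit speed at r₁ (vis-viva): v_p = √[μ(2/r₁ − 1/a_t)] = 31.131 km/s.
First burn Δv₁ = |v_p − v₁| = 7.053 km/s.
Circular speed at r₂: v₂ = √(μ/r₂) = 10.67 km/s.
Transfer-orbit speed at r₂: v_a = √[μ(2/r₂ − 1/a_t)] = 6.114 km/s.
Second burn Δv₂ = |v₂ − v_a| = 4.556 km/s.
Total Δv = Δv₁ + Δv₂ = 11.61 km/s.

Δv = 11.6 km/s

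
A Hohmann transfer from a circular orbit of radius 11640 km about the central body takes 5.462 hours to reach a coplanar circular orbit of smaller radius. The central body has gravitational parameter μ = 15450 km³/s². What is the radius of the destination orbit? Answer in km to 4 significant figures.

Transfer time t = 5.462 hours = 19663.2 s, and t = π√(a_t³/μ).
So a_t = (μ t²/π²)^(1/3) = (15450 × (19663.2)² / π²)^(1/3) = 8458.9 km.
Since a_t = (r₁ + r₂)/2, r₂ = 2a_t − r₁ = 2×8458.9 − 11640 = 5277.8 km.

r₂ = 5278 km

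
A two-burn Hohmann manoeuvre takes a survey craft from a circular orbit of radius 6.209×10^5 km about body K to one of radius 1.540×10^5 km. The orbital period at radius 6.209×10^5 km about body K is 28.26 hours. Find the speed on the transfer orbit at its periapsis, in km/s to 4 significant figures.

v = 97.47 km/s

From Kepler's third law T² = 4π²r³/μ at r = 6.209×10^5 km, T = 28.26 hours = 28.26 × 3600 s = 1.01736×10^5 s: μ = 4π²r³/T² = 9.13010×10^8 km³/s².
Transfer-ellipse semi-major axis a_t = (r₁ + r₂)/2 = (6.209×10^5 + 1.540×10^5)/2 = 3.8745×10^5 km.
At periapsis, r = 1.540×10^5 km.
Applying v² = μ(2/r − 1/a_t): v = 97.47 km/s.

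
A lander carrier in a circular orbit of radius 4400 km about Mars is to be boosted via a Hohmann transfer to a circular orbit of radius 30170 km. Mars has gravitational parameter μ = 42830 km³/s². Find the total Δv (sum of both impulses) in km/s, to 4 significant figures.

Semi-major axis of the transfer orbit: a_t = (4400 + 30170)/2 = 17285 km.
At r₁ the circular-orbit speed is v₁ = √(μ/r₁) = 3.120 km/s.
Transfer-orbit speed at r₁ (vis-viva equation): v_p = √[μ(2/r₁ − 1/a_t)] = 4.122 km/s.
First burn Δv₁ = |v_p − v₁| = 1.002 km/s.
Circular speed at r₂: v₂ = √(μ/r₂) = 1.19148 km/s.
Transfer-orbit speed at r₂: v_a = √[μ(2/r₂ − 1/a_t)] = 0.601143 km/s.
Second burn Δv₂ = |v₂ − v_a| = 0.5903 km/s.
Total Δv = Δv₁ + Δv₂ = 1.592 km/s.

Δv = 1.592 km/s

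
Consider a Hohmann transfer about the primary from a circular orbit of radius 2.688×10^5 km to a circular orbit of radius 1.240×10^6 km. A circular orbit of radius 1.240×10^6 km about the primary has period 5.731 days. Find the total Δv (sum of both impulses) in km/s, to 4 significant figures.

From Kepler's third law T² = 4π²r³/μ at r = 1.240×10^6 km, T = 5.731 days = 5.731 × 86400 s = 4.951584×10^5 s: μ = 4π²r³/T² = 3.06999×10^8 km³/s².
The Hohmann ellipse has a_t = (r₁ + r₂)/2 = 7.544×10^5 km.
At r₁ the circular-orbit speed is v₁ = √(μ/r₁) = 33.795 km/s.
Transfer-orbit speed at r₁ (vis-viva): v_p = √[μ(2/r₁ − 1/a_t)] = 43.327 km/s.
First burn Δv₁ = |v_p − v₁| = 9.532 km/s.
At r₂, v₂ = √(μ/r₂) = 15.7347 km/s.
Transfer-orbit speed at r₂: v_a = √[μ(2/r₂ − 1/a_t)] = 9.39228 km/s.
Second burn Δv₂ = |v₂ − v_a| = 6.342 km/s.
Total Δv = Δv₁ + Δv₂ = 15.87 km/s.

Δv = 15.87 km/s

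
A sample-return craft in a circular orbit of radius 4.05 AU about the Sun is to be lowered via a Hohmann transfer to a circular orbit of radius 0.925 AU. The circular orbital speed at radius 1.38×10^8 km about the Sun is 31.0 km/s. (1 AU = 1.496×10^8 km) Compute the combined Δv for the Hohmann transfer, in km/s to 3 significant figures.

From the circular-orbit relation v² = μ/r at r = 1.38×10^8 km: μ = v²r = (31.0)² × 1.38×10^8 = 1.32618×10^11 km³/s².
In km: r₁ = 4.05 × 1.496×10^8 = 6.0588×10^8 km; r₂ = 0.925 × 1.496×10^8 = 1.3838×10^8 km.
The Hohmann ellipse has a_t = (r₁ + r₂)/2 = 3.7213×10^8 km.
At r₁ the circular-orbit speed is v₁ = √(μ/r₁) = 14.795 km/s.
On the transfer ellipse at r₁, v² = μ(2/r − 1/a) gives v_a = √[μ(2/r₁ − 1/a_t)] = 9.0219 km/s.
First burn Δv₁ = |v_a − v₁| = 5.773 km/s.
Circular speed at r₂: v₂ = √(μ/r₂) = 30.957 km/s.
Transfer-orbit speed at r₂: v_p = √[μ(2/r₂ − 1/a_t)] = 39.501 km/s.
Second burn Δv₂ = |v₂ − v_p| = 8.544 km/s.
Total Δv = Δv₁ + Δv₂ = 14.32 km/s.

Δv = 14.3 km/s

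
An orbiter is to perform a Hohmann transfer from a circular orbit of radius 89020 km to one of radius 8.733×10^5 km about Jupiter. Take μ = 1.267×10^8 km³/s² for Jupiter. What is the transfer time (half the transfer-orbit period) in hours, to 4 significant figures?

The Hohmann ellipse has a_t = (r₁ + r₂)/2 = 4.8116×10^5 km.
Transfer time t = π√(a_t³/μ) = π√((4.8116×10^5)³ / 1.267×10^8) = 93153 s.
Converting: 93153 s ÷ 3600 s/hour = 25.88 hours.

t = 25.88 hours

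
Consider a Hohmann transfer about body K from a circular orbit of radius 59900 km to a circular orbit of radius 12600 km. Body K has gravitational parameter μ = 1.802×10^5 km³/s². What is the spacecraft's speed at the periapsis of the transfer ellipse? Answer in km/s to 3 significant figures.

Semi-major axis of the transfer orbit: a_t = (59900 + 12600)/2 = 36250 km.
At periapsis, r = 12600 km.
Applying v² = μ(2/r − 1/a_t): v = 4.861 km/s.

v = 4.86 km/s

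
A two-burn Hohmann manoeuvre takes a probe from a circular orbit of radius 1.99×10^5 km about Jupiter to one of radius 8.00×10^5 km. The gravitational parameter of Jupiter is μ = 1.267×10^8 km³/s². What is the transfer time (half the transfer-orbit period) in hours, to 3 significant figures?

t = 27.4 hours

Semi-major axis of the transfer orbit: a_t = (1.990×10^5 + 8.000×10^5)/2 = 4.995×10^5 km.
By Kepler's third law the transfer-orbit period is T = 2π√(a_t³/μ), so t = T/2 = 98530 s.
Converting: 98530 s ÷ 3600 s/hour = 27.4 hours.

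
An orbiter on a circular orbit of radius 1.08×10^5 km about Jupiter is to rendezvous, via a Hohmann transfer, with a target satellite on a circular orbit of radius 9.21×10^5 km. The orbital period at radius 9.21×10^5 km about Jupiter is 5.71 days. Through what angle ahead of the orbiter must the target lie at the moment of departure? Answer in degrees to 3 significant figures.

φ = 105°

From Kepler's third law T² = 4π²r³/μ at r = 9.21×10^5 km, T = 5.71 days = 5.71 × 86400 s = 4.93344×10^5 s: μ = 4π²r³/T² = 1.26718×10^8 km³/s².
Semi-major axis of the transfer orbit: a_t = (1.080×10^5 + 9.210×10^5)/2 = 5.145×10^5 km.
Transfer time t = π√(a_t³/μ) = 1.02993×10^5 s.
Target angular speed ω₂ = √(μ/r₂³) = 1.27359×10^-5 rad/s.
Angle swept by the target during transfer: ω₂·t = 1.31171 rad = 75.16°.
The orbiter traverses 180° on the transfer ellipse, so the target must lead by 180° − 75.16° = 105°.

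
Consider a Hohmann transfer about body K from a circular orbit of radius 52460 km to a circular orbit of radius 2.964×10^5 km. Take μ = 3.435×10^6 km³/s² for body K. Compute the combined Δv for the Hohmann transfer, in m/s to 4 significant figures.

Semi-major axis of the transfer orbit: a_t = (52460 + 2.964×10^5)/2 = 1.7443×10^5 km.
At r₁ the circular-orbit speed is v₁ = √(μ/r₁) = 8.09188 km/s.
Transfer-orbit speed at r₁ (v² = μ(2/r − 1/a)): v_p = √[μ(2/r₁ − 1/a_t)] = 10.5482 km/s.
First burn Δv₁ = |v_p − v₁| = 2.4563 km/s.
Circular speed at r₂: v₂ = √(μ/r₂) = 3.40427 km/s.
Transfer-orbit speed at r₂: v_a = √[μ(2/r₂ − 1/a_t)] = 1.86693 km/s.
Second burn Δv₂ = |v₂ − v_a| = 1.5373 km/s.
Δv = Δv₁ + Δv₂ = 2.4563 + 1.5373 = 3.994 km/s.

Δv = 3994 m/s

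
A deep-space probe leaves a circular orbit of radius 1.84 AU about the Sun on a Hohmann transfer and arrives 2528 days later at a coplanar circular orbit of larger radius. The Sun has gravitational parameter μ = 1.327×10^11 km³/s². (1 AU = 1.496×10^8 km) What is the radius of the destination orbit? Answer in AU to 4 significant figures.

r₂ = 9.690 AU

In km: r₁ = 1.84 × 1.496×10^8 = 2.75264×10^8 km.
Transfer time t = 2528 days = 2.184192×10^8 s, and t = π√(a_t³/μ).
So a_t = (μ t²/π²)^(1/3) = (1.327×10^11 × (2.184192×10^8)² / π²)^(1/3) = 8.6242×10^8 km.
Since a_t = (r₁ + r₂)/2, r₂ = 2a_t − r₁ = 2×8.6242×10^8 − 2.75264×10^8 = 1.449576×10^9 km.
In AU: r₂ = 1.449576×10^9 / 1.496×10^8 = 9.690 AU.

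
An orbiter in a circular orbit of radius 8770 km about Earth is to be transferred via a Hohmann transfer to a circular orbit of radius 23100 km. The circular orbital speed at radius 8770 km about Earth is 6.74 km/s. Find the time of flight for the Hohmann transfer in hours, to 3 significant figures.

t = 2.78 hours

From the circular-orbit relation v² = μ/r at r = 8770 km: μ = v²r = (6.74)² × 8770 = 3.98400×10^5 km³/s².
The Hohmann ellipse has a_t = (r₁ + r₂)/2 = 15935 km.
By Kepler's third law the transfer-orbit period is T = 2π√(a_t³/μ), so t = T/2 = 10010 s.
Converting: 10010 s ÷ 3600 s/hour = 2.78 hours.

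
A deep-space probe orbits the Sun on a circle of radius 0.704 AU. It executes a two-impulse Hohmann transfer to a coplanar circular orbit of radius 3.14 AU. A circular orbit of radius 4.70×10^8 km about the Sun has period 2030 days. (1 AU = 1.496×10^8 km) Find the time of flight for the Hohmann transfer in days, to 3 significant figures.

t = 486 days

From Kepler's third law T² = 4π²r³/μ at r = 4.70×10^8 km, T = 2030 days = 2030 × 86400 s = 1.75392×10^8 s: μ = 4π²r³/T² = 1.33240×10^11 km³/s².
In km: r₁ = 0.704 × 1.496×10^8 = 1.053184×10^8 km; r₂ = 3.14 × 1.496×10^8 = 4.69744×10^8 km.
Transfer-ellipse semi-major axis a_t = (r₁ + r₂)/2 = (1.053184×10^8 + 4.69744×10^8)/2 = 2.875312×10^8 km.
Transfer time t = π√(a_t³/μ) = π√((2.875312×10^8)³ / 1.33240×10^11) = 4.196×10^7 s.
Converting: 4.196×10^7 s ÷ 86400 s/day = 486 days.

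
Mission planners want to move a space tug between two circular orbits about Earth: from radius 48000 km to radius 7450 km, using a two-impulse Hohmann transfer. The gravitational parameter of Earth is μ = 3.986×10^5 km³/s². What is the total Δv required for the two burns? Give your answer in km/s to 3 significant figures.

Semi-major axis of the transfer orbit: a_t = (48000 + 7450)/2 = 27725 km.
Circular speed at r₁: v₁ = √(μ/r₁) = √(3.986×10^5/48000) = 2.882 km/s.
On the transfer ellipse at r₁, vis-viva gives v_a = √[μ(2/r₁ − 1/a_t)] = 1.494 km/s.
First burn Δv₁ = |v_a − v₁| = 1.388 km/s.
Circular speed at r₂: v₂ = √(μ/r₂) = 7.3146 km/s.
Transfer-orbit speed at r₂: v_p = √[μ(2/r₂ − 1/a_t)] = 9.6244 km/s.
Second burn Δv₂ = |v₂ − v_p| = 2.310 km/s.
Total Δv = Δv₁ + Δv₂ = 3.698 km/s.

Δv = 3.70 km/s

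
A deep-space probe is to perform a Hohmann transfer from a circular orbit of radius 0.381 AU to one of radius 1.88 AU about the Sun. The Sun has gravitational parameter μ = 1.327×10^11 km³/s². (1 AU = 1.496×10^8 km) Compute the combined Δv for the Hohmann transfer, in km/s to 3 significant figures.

In km: r₁ = 0.381 × 1.496×10^8 = 5.69976×10^7 km; r₂ = 1.88 × 1.496×10^8 = 2.81248×10^8 km.
Semi-major axis of the transfer orbit: a_t = (5.69976×10^7 + 2.81248×10^8)/2 = 1.691228×10^8 km.
Circular speed at r₁: v₁ = √(μ/r₁) = √(1.327×10^11/5.69976×10^7) = 48.25 km/s.
On the transfer ellipse at r₁, vis-viva gives v_p = √[μ(2/r₁ − 1/a_t)] = 62.22 km/s.
First burn Δv₁ = |v_p − v₁| = 13.97 km/s.
Circular speed at r₂: v₂ = √(μ/r₂) = 21.7215 km/s.
Transfer-orbit speed at r₂: v_a = √[μ(2/r₂ − 1/a_t)] = 12.6101 km/s.
Second burn Δv₂ = |v₂ − v_a| = 9.111 km/s.
Total Δv = Δv₁ + Δv₂ = 23.08 km/s.

Δv = 23.1 km/s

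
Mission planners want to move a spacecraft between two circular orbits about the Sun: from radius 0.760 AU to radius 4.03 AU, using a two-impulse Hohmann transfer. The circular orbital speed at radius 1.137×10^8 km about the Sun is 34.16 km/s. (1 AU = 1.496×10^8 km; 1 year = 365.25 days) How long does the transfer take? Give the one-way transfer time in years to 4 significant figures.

From the circular-orbit relation v² = μ/r at r = 1.137×10^8 km: μ = v²r = (34.16)² × 1.137×10^8 = 1.32677×10^11 km³/s².
In km: r₁ = 0.760 × 1.496×10^8 = 1.13696×10^8 km; r₂ = 4.03 × 1.496×10^8 = 6.02888×10^8 km.
Transfer-ellipse semi-major axis a_t = (r₁ + r₂)/2 = (1.13696×10^8 + 6.02888×10^8)/2 = 3.58292×10^8 km.
Half the transfer-orbit period gives t = π√(a_t³/μ) = 5.8493×10^7 s.
Converting: 5.8493×10^7 s ÷ 3.15576×10^7 s/year (365.25 × 86400) = 1.854 years.

t = 1.854 years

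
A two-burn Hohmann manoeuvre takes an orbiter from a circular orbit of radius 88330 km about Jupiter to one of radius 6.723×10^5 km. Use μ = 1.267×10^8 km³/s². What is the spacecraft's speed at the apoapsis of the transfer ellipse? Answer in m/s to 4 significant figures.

v = 6616 m/s

Semi-major axis of the transfer orbit: a_t = (88330 + 6.723×10^5)/2 = 3.80315×10^5 km.
The apoapsis of the transfer ellipse is at r = 6.723×10^5 km.
Applying v² = μ(2/r − 1/a_t): v = 6.616 km/s.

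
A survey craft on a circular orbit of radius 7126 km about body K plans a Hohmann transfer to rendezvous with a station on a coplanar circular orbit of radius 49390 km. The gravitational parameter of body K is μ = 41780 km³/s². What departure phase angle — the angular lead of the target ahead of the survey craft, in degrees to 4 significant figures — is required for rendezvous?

Semi-major axis of the transfer orbit: a_t = (7126 + 49390)/2 = 28258 km.
Transfer time t = π√(a_t³/μ) = 73009 s.
Target angular speed ω₂ = √(μ/r₂³) = 1.8622×10^-5 rad/s.
Angle swept by the target during transfer: ω₂·t = 1.3596 rad = 77.90°.
Arrival is 180° from departure on the ellipse, so φ = 180° − 77.90° = 102.1°.

φ = 102.1°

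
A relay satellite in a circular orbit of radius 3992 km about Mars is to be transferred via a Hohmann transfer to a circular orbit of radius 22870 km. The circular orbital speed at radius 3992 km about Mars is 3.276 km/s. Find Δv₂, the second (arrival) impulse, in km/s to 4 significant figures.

From the circular-orbit relation v² = μ/r at r = 3992 km: μ = v²r = (3.276)² × 3992 = 42842.8 km³/s².
The Hohmann ellipse has a_t = (r₁ + r₂)/2 = 13431 km.
Circular speed at r = 22870 km: v_c = √(μ/r) = 1.3687 km/s.
Transfer-orbit speed at the same r (vis-viva, a = a_t): v_t = √[μ(2/r − 1/a_t)] = 0.74619 km/s.
Δv₂ = |v_t − v_c| = |0.74619 − 1.3687| = 0.6225 km/s.

Δv₂ = 0.6225 km/s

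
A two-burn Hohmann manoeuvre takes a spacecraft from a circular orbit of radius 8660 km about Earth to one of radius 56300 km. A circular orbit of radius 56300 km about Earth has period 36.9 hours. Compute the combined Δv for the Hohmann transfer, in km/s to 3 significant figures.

From Kepler's third law T² = 4π²r³/μ at r = 56300 km, T = 36.9 hours = 36.9 × 3600 s = 1.3284×10^5 s: μ = 4π²r³/T² = 3.99234×10^5 km³/s².
Semi-major axis of the transfer orbit: a_t = (8660 + 56300)/2 = 32480 km.
At r₁ the circular-orbit speed is v₁ = √(μ/r₁) = 6.790 km/s.
On the transfer ellipse at r₁, vis-viva gives v_p = √[μ(2/r₁ − 1/a_t)] = 8.939 km/s.
First burn Δv₁ = |v_p − v₁| = 2.149 km/s.
At r₂, v₂ = √(μ/r₂) = 2.663 km/s.
Transfer-orbit speed at r₂: v_a = √[μ(2/r₂ − 1/a_t)] = 1.375 km/s.
Second burn Δv₂ = |v₂ − v_a| = 1.288 km/s.
Δv = Δv₁ + Δv₂ = 2.149 + 1.288 = 3.437 km/s.

Δv = 3.44 km/s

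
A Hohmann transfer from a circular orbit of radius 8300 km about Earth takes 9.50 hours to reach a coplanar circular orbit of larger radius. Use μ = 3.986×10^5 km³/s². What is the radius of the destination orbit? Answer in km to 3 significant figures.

r₂ = 64000 km

Transfer time t = 9.50 hours = 34200 s, and t = π√(a_t³/μ).
So a_t = (μ t²/π²)^(1/3) = (3.986×10^5 × (34200)² / π²)^(1/3) = 36149 km.
Since a_t = (r₁ + r₂)/2, r₂ = 2a_t − r₁ = 2×36149 − 8300 = 63998 km.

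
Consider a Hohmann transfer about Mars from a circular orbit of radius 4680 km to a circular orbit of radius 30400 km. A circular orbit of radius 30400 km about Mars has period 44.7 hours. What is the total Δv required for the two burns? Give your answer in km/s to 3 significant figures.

Δv = 1.53 km/s

From Kepler's third law T² = 4π²r³/μ at r = 30400 km, T = 44.7 hours = 44.7 × 3600 s = 1.6092×10^5 s: μ = 4π²r³/T² = 42831.2 km³/s².
Transfer-ellipse semi-major axis a_t = (r₁ + r₂)/2 = (4680 + 30400)/2 = 17540 km.
At r₁ the circular-orbit speed is v₁ = √(μ/r₁) = 3.0252 km/s.
On the transfer ellipse at r₁, v² = μ(2/r − 1/a) gives v_p = √[μ(2/r₁ − 1/a_t)] = 3.9827 km/s.
First burn Δv₁ = |v_p − v₁| = 0.9575 km/s.
At r₂, v₂ = √(μ/r₂) = 1.187 km/s.
Transfer-orbit speed at r₂: v_a = √[μ(2/r₂ − 1/a_t)] = 0.6131 km/s.
Second burn Δv₂ = |v₂ − v_a| = 0.5739 km/s.
Δv = Δv₁ + Δv₂ = 0.9575 + 0.5739 = 1.531 km/s.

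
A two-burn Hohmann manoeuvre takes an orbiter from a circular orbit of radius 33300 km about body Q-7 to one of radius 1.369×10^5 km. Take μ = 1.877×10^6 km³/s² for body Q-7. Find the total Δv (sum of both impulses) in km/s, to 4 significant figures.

Δv = 3.401 km/s

Semi-major axis of the transfer orbit: a_t = (33300 + 1.369×10^5)/2 = 85100 km.
Circular speed at r₁: v₁ = √(μ/r₁) = √(1.877×10^6/33300) = 7.50775 km/s.
On the transfer ellipse at r₁, v² = μ(2/r − 1/a) gives v_p = √[μ(2/r₁ − 1/a_t)] = 9.52241 km/s.
First burn Δv₁ = |v_p − v₁| = 2.0147 km/s.
Circular speed at r₂: v₂ = √(μ/r₂) = 3.7028 km/s.
Transfer-orbit speed at r₂: v_a = √[μ(2/r₂ − 1/a_t)] = 2.3163 km/s.
Second burn Δv₂ = |v₂ − v_a| = 1.3865 km/s.
Δv = Δv₁ + Δv₂ = 2.0147 + 1.3865 = 3.401 km/s.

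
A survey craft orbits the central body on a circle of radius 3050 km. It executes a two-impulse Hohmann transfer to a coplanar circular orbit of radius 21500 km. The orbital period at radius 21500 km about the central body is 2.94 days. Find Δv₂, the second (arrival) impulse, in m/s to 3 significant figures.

Δv₂ = 267 m/s

From Kepler's third law T² = 4π²r³/μ at r = 21500 km, T = 2.94 days = 2.94 × 86400 s = 2.54016×10^5 s: μ = 4π²r³/T² = 6080.69 km³/s².
Transfer-ellipse semi-major axis a_t = (r₁ + r₂)/2 = (3050 + 21500)/2 = 12275 km.
On the circular orbit at r = 21500 km, v_c = √(μ/r) = 0.5318 km/s.
Transfer-orbit speed at the same r (vis-viva, a = a_t): v_t = √[μ(2/r − 1/a_t)] = 0.2651 km/s.
Δv₂ = |v_t − v_c| = |0.2651 − 0.5318| = 0.2667 km/s.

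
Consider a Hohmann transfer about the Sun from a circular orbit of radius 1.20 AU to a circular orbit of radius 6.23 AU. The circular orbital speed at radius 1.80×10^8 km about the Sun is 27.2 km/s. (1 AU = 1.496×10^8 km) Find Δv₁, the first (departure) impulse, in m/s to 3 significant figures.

Δv₁ = 8030 m/s

From the circular-orbit relation v² = μ/r at r = 1.80×10^8 km: μ = v²r = (27.2)² × 1.80×10^8 = 1.33171×10^11 km³/s².
In km: r₁ = 1.20 × 1.496×10^8 = 1.7952×10^8 km; r₂ = 6.23 × 1.496×10^8 = 9.32008×10^8 km.
The Hohmann ellipse has a_t = (r₁ + r₂)/2 = 5.55764×10^8 km.
On the circular orbit at r = 1.7952×10^8 km, v_c = √(μ/r) = 27.2363 km/s.
Transfer-orbit speed at the same r (vis-viva, a = a_t): v_t = √[μ(2/r − 1/a_t)] = 35.2706 km/s.
Δv₁ = |v_t − v_c| = |35.2706 − 27.2363| = 8.034 km/s.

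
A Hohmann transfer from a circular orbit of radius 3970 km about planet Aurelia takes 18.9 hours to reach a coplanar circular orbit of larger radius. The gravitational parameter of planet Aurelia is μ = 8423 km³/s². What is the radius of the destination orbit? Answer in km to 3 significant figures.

Transfer time t = 18.9 hours = 68040 s, and t = π√(a_t³/μ).
So a_t = (μ t²/π²)^(1/3) = (8423 × (68040)² / π²)^(1/3) = 15809 km.
Since a_t = (r₁ + r₂)/2, r₂ = 2a_t − r₁ = 2×15809 − 3970 = 27648 km.

r₂ = 27600 km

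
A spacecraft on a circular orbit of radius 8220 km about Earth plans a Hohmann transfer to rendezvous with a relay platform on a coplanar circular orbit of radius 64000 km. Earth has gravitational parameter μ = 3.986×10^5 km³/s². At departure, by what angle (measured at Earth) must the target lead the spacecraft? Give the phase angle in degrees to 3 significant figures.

φ = 104°

Transfer-ellipse semi-major axis a_t = (r₁ + r₂)/2 = (8220 + 64000)/2 = 36110 km.
Transfer time t = π√(a_t³/μ) = 34144.6 s.
The target's mean motion on its circular orbit is ω₂ = √(μ/r₂³) = 3.89941×10^-5 rad/s.
Angle swept by the target during transfer: ω₂·t = 1.33144 rad = 76.29°.
Arrival is 180° from departure on the ellipse, so φ = 180° − 76.29° = 104°.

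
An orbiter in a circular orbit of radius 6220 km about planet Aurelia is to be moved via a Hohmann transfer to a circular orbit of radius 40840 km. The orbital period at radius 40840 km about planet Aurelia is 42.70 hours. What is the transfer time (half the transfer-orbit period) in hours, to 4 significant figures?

t = 9.337 hours

From Kepler's third law T² = 4π²r³/μ at r = 40840 km, T = 42.70 hours = 42.70 × 3600 s = 1.5372×10^5 s: μ = 4π²r³/T² = 1.13804×10^5 km³/s².
Semi-major axis of the transfer orbit: a_t = (6220 + 40840)/2 = 23530 km.
Half the transfer-orbit period gives t = π√(a_t³/μ) = 33613 s.
Converting: 33613 s ÷ 3600 s/hour = 9.337 hours.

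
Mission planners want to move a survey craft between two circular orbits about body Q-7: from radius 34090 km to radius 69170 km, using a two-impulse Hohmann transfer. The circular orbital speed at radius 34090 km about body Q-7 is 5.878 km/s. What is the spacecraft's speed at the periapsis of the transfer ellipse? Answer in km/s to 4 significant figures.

From the circular-orbit relation v² = μ/r at r = 34090 km: μ = v²r = (5.878)² × 34090 = 1.17784×10^6 km³/s².
Transfer-ellipse semi-major axis a_t = (r₁ + r₂)/2 = (34090 + 69170)/2 = 51630 km.
The periapsis of the transfer ellipse is at r = 34090 km.
From the vis-viva equation, v = √[μ(2/r − 1/a_t)] = 6.804 km/s.

v = 6.804 km/s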